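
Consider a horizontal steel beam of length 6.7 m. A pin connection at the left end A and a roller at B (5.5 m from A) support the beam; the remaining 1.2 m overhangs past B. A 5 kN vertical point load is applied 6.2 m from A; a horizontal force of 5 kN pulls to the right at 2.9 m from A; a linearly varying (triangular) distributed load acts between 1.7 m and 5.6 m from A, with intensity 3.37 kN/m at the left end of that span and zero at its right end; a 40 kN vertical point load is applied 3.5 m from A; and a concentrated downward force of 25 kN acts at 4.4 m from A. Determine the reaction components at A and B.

Resultant of the triangular load: ½ × 3.37 × 3.9 = 6.5715 kN, acting at 3 m from A (one-third of the span from the peak).
Moments about A: B_y·5.5 − 5·6.2 − (½·3.37·3.9)·3 − 40·3.5 − 25·4.4 = 0 → B_y = 300.7145/5.5 = 54.6754 ≈ 54.68 kN.
ΣF_y = 0: A_y + 54.6754 − 5 − ½·3.37·3.9 − 40 − 25 = 0 → A_y = 21.90 kN.
ΣF_x = 0: A_x + 5 = 0 → A_x = -5.000 kN.

A_x = -5.000 kN, A_y = 21.90 kN, B_y = 54.68 kN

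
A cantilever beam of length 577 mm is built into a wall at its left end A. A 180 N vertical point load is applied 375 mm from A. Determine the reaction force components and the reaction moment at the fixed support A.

ΣF_x = 0: A_x = 0.
ΣF_y = 0: A_y − 180 = 0 → A_y = 180.0 N.
ΣM about A: M_A − 180·375 = 0 → M_A = 67500 N·mm.

A_x = 0, A_y = 180.0 N, M_A = 67500 N·mm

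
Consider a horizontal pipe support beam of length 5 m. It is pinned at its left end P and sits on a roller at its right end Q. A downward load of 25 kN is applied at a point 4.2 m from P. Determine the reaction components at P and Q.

Moments about P: Q_y·5 − 25·4.2 = 0 → Q_y = 105/5 = 21.00 kN.
ΣF_y = 0: P_y + 21 − 25 = 0 → P_y = 4.000 kN.
ΣF_x = 0: no horizontal applied forces, so P_x = 0.

P_x = 0, P_y = 4.000 kN, Q_y = 21.00 kN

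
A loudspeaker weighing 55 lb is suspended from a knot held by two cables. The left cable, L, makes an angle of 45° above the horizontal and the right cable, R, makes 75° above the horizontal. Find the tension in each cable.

ΣF_x = 0: −T_L·cos45° + T_R·cos75° = 0 → T_R = 2.73205·T_L.
ΣF_y = 0: T_L·sin45° + T_R·sin75° = 55.
Substitute: T_L·(0.707107 + 2.73205·0.965926) = 55 → T_L = 16.4372 ≈ 16.44 lb.
Then T_R = 2.73205 × 16.4372 = 44.91 lb.

T_L = 16.44 lb, T_R = 44.91 lb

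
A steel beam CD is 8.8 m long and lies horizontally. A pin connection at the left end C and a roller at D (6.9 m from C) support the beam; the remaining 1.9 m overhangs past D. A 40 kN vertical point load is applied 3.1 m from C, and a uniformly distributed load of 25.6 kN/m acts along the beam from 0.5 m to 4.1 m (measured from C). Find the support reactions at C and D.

C_x = 0, C_y = 83.47 kN, D_y = 48.69 kN

Resultant of the distributed load: 25.6 × 3.6 = 92.16 kN at 2.3 m from C.
Taking moments about C: D_y·6.9 − 40·3.1 − (25.6·3.6)·2.3 = 0 → D_y = 335.968/6.9 = 48.691 ≈ 48.69 kN.
ΣF_y = 0: C_y + 48.691 − 40 − 25.6·3.6 = 0 → C_y = 83.47 kN.
ΣF_x = 0: no horizontal applied forces, so C_x = 0.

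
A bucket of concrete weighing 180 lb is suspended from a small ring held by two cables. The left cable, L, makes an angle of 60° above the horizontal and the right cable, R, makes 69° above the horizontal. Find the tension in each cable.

ΣF_x = 0: −T_L·cos60° + T_R·cos69° = 0 → T_R = 1.39521·T_L.
ΣF_y = 0: T_L·sin60° + T_R·sin69° = 180.
Substitute: T_L·(0.866025 + 1.39521·0.93358) = 180 → T_L = 83.0042 ≈ 83.00 lb.
Then T_R = 1.39521 × 83.0042 = 115.8 lb.

T_L = 83.00 lb, T_R = 115.8 lb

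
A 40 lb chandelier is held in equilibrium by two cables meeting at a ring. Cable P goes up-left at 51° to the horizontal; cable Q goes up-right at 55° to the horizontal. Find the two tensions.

ΣF_x = 0: −T_P·cos51° + T_Q·cos55° = 0 → T_Q = 1.09719·T_P.
ΣF_y = 0: T_P·sin51° + T_Q·sin55° = 40.
Substitute: T_P·(0.777146 + 1.09719·0.819152) = 40 → T_P = 23.8676 ≈ 23.87 lb.
Then T_Q = 1.09719 × 23.8676 = 26.19 lb.

T_P = 23.87 lb, T_Q = 26.19 lb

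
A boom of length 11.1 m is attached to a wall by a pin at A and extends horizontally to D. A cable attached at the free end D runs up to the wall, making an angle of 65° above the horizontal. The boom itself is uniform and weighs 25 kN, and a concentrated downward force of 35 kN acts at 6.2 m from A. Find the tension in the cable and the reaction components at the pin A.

ΣM about A: T·sin65°·11.1 − 25·5.55 − 35·6.2 = 0 → T = 355.75/(11.1·0.906308) = 35.3628 ≈ 35.36 kN.
ΣF_x = 0: A_x − T·cos65° = 0 → A_x = 35.3628 × 0.422618 = 14.94 kN.
ΣF_y = 0: A_y + T·sin65° − 25 − 35 = 0 → A_y = 60 − 35.3628 × 0.906308 = 27.95 kN.

T = 35.36 kN, A_x = 14.94 kN, A_y = 27.95 kN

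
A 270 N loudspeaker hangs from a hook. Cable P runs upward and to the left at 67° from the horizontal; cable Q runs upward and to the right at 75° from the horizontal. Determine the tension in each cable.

T_P = 113.5 N, T_Q = 171.4 N

ΣF_x = 0: −T_P·cos67° + T_Q·cos75° = 0 → T_Q = 1.50967·T_P.
ΣF_y = 0: T_P·sin67° + T_Q·sin75° = 270.
Substitute: T_P·(0.920505 + 1.50967·0.965926) = 270 → T_P = 113.506 ≈ 113.5 N.
Then T_Q = 1.50967 × 113.506 = 171.4 N.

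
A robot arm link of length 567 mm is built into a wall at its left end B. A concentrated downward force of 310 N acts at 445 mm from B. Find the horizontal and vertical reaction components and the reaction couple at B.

ΣF_x = 0: B_x = 0.
ΣF_y = 0: B_y − 310 = 0 → B_y = 310.0 N.
ΣM about B: M_B − 310·445 = 0 → M_B = 138000 N·mm.

B_x = 0, B_y = 310.0 N, M_B = 138000 N·mm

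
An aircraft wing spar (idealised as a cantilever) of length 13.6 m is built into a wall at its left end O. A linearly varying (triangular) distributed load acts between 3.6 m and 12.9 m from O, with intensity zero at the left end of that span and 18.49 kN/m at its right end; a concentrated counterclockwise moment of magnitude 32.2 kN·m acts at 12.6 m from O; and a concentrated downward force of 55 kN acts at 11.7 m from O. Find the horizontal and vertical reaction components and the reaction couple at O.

O_x = 0, O_y = 141.0 kN, M_O = 1454 kN·m

Resultant of the triangular load: ½ × 18.49 × 9.3 = 85.9785 kN, acting at 9.8 m from O (one-third of the span from the peak).
ΣF_x = 0: O_x = 0.
ΣF_y = 0: O_y − ½·18.49·9.3 − 55 = 0 → O_y = 141.0 kN.
ΣM about O: M_O − (½·18.49·9.3)·9.8 + 32.2 − 55·11.7 = 0 → M_O = 1454 kN·m.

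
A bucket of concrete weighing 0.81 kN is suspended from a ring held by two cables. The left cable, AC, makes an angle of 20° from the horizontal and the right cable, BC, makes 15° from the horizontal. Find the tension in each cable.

ΣF_x = 0: −T_AC·cos20° + T_BC·cos15° = 0 → T_BC = 0.972841·T_AC.
ΣF_y = 0: T_AC·sin20° + T_BC·sin15° = 0.81.
Substitute: T_AC·(0.34202 + 0.972841·0.258819) = 0.81 → T_AC = 1.36407 ≈ 1.364 kN.
Then T_BC = 0.972841 × 1.36407 = 1.327 kN.

T_AC = 1.364 kN, T_BC = 1.327 kN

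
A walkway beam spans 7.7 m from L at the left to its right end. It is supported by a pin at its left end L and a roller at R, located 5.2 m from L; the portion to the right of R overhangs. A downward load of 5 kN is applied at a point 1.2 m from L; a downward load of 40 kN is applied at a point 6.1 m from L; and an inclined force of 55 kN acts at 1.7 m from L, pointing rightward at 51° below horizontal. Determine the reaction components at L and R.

ΣM about L: R_y·5.2 − 5·1.2 − 40·6.1 − 55·sin51°·1.7 = 0 → R_y = 322.663/5.2 = 62.0506 ≈ 62.05 kN.
ΣF_y = 0: L_y + 62.0506 − 5 − 40 − 55·sin51° = 0 → L_y = 25.69 kN.
ΣF_x = 0: L_x + 55·cos51° = 0 → L_x = -34.61 kN.

L_x = -34.61 kN, L_y = 25.69 kN, R_y = 62.05 kN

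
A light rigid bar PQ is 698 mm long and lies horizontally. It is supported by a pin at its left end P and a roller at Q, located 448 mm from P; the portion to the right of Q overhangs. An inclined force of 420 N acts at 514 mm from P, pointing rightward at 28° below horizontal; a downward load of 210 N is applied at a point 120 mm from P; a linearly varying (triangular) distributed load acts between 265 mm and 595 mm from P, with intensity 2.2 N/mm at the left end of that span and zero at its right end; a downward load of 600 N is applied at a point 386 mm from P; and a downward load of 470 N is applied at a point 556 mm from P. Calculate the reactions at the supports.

Resultant of the triangular load: ½ × 2.2 × 330 = 363 N, acting at 375 mm from P (one-third of the span from the peak).
Taking moments about P: Q_y·448 − 420·sin28°·514 − 210·120 − (½·2.2·330)·375 − 600·386 − 470·556 = 0 → Q_y = 755595/448 = 1686.6 ≈ 1687 N.
ΣF_y = 0: P_y + 1686.6 − 420·sin28° − 210 − ½·2.2·330 − 600 − 470 = 0 → P_y = 153.6 N.
ΣF_x = 0: P_x + 420·cos28° = 0 → P_x = -370.8 N.

P_x = -370.8 N, P_y = 153.6 N, Q_y = 1687 N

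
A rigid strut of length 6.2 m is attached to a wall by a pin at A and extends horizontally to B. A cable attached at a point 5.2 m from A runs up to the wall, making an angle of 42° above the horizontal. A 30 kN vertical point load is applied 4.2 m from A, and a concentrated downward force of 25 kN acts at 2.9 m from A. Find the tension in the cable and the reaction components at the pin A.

ΣM about A: T·sin42°·5.2 − 30·4.2 − 25·2.9 = 0 → T = 198.5/(5.2·0.669131) = 57.0487 ≈ 57.05 kN.
ΣF_x = 0: A_x − T·cos42° = 0 → A_x = 57.0487 × 0.743145 = 42.40 kN.
ΣF_y = 0: A_y + T·sin42° − 30 − 25 = 0 → A_y = 55 − 57.0487 × 0.669131 = 16.83 kN.

T = 57.05 kN, A_x = 42.40 kN, A_y = 16.83 kN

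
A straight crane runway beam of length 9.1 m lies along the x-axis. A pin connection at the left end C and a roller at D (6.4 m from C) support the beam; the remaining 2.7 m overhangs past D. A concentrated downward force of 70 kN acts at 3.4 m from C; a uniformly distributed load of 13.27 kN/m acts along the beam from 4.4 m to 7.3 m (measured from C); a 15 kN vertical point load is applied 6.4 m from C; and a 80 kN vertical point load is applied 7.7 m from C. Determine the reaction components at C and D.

C_x = 0, C_y = 19.87 kN, D_y = 183.6 kN

Resultant of the distributed load: 13.27 × 2.9 = 38.483 kN at 5.85 m from C.
Moments about C: D_y·6.4 − 70·3.4 − (13.27·2.9)·5.85 − 15·6.4 − 80·7.7 = 0 → D_y = 1175.12555/6.4 = 183.613 ≈ 183.6 kN.
ΣF_y = 0: C_y + 183.613 − 70 − 13.27·2.9 − 15 − 80 = 0 → C_y = 19.87 kN.
ΣF_x = 0: no horizontal applied forces, so C_x = 0.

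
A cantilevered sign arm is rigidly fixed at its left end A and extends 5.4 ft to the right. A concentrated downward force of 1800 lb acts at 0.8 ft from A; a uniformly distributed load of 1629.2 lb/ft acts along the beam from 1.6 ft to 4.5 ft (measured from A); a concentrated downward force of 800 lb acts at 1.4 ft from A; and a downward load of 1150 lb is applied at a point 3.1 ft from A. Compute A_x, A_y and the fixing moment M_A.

A_x = 0, A_y = 8475 lb, M_A = 20540 lb·ft

Resultant of the distributed load: 1629.2 × 2.9 = 4724.68 lb at 3.05 ft from A.
ΣF_x = 0: A_x = 0.
ΣF_y = 0: A_y − 1800 − 1629.2·2.9 − 800 − 1150 = 0 → A_y = 8475 lb.
ΣM about A: M_A − 1800·0.8 − (1629.2·2.9)·3.05 − 800·1.4 − 1150·3.1 = 0 → M_A = 20540 lb·ft.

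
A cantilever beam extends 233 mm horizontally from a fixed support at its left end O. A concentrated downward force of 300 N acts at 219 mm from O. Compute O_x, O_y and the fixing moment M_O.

O_x = 0, O_y = 300.0 N, M_O = 65700 N·mm

ΣF_x = 0: O_x = 0.
ΣF_y = 0: O_y − 300 = 0 → O_y = 300.0 N.
ΣM about O: M_O − 300·219 = 0 → M_O = 65700 N·mm.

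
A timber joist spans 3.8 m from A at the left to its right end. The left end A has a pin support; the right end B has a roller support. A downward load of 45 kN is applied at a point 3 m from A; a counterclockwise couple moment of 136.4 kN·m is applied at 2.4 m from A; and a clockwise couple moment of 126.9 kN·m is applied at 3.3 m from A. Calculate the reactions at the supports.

A_x = 0, A_y = 11.97 kN, B_y = 33.03 kN

Taking moments about A: B_y·3.8 − 45·3 + 136.4 − 126.9 = 0 → B_y = 125.5/3.8 = 33.0263 ≈ 33.03 kN.
ΣF_y = 0: A_y + 33.0263 − 45 = 0 → A_y = 11.97 kN.
ΣF_x = 0: no horizontal applied forces, so A_x = 0.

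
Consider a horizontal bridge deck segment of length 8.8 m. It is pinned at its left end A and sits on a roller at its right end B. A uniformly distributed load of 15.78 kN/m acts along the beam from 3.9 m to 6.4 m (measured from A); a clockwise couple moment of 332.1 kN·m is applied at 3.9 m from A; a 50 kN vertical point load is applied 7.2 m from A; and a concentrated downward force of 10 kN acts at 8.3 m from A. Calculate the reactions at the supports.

A_x = 0, A_y = -11.72 kN, B_y = 111.2 kN

Resultant of the distributed load: 15.78 × 2.5 = 39.45 kN at 5.15 m from A.
ΣM about A: B_y·8.8 − (15.78·2.5)·5.15 − 332.1 − 50·7.2 − 10·8.3 = 0 → B_y = 978.2675/8.8 = 111.167 ≈ 111.2 kN.
ΣF_y = 0: A_y + 111.167 − 15.78·2.5 − 50 − 10 = 0 → A_y = -11.72 kN.
ΣF_x = 0: no horizontal applied forces, so A_x = 0.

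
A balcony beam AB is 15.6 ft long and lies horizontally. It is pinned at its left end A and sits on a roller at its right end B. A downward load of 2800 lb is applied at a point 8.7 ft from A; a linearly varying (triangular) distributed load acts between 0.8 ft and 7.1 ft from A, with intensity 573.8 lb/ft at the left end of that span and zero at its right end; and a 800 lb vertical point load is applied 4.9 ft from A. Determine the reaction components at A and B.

Resultant of the triangular load: ½ × 573.8 × 6.3 = 1807.47 lb, acting at 2.9 ft from A (one-third of the span from the peak).
Taking moments about A: B_y·15.6 − 2800·8.7 − (½·573.8·6.3)·2.9 − 800·4.9 = 0 → B_y = 33521.663/15.6 = 2148.82 ≈ 2149 lb.
ΣF_y = 0: A_y + 2148.82 − 2800 − ½·573.8·6.3 − 800 = 0 → A_y = 3259 lb.
ΣF_x = 0: no horizontal applied forces, so A_x = 0.

A_x = 0, A_y = 3259 lb, B_y = 2149 lb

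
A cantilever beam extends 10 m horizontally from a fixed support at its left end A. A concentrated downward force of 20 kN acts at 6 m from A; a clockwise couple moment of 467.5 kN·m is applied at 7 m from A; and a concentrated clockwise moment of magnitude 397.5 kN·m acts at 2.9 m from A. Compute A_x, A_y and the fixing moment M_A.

A_x = 0, A_y = 20.00 kN, M_A = 985.0 kN·m

ΣF_x = 0: A_x = 0.
ΣF_y = 0: A_y − 20 = 0 → A_y = 20.00 kN.
ΣM about A: M_A − 20·6 − 467.5 − 397.5 = 0 → M_A = 985.0 kN·m.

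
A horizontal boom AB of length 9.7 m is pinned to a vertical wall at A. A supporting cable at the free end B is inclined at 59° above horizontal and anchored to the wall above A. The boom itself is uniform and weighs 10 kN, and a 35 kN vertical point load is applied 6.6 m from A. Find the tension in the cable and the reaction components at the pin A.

T = 33.62 kN, A_x = 17.31 kN, A_y = 16.19 kN

ΣM about A: T·sin59°·9.7 − 10·4.85 − 35·6.6 = 0 → T = 279.5/(9.7·0.857167) = 33.6159 ≈ 33.62 kN.
ΣF_x = 0: A_x − T·cos59° = 0 → A_x = 33.6159 × 0.515038 = 17.31 kN.
ΣF_y = 0: A_y + T·sin59° − 10 − 35 = 0 → A_y = 45 − 33.6159 × 0.857167 = 16.19 kN.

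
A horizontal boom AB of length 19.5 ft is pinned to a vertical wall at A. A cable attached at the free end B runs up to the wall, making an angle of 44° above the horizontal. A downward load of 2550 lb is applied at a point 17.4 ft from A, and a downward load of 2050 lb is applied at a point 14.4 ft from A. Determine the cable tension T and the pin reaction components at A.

ΣM about A: T·sin44°·19.5 − 2550·17.4 − 2050·14.4 = 0 → T = 73890/(19.5·0.694658) = 5454.81 ≈ 5455 lb.
ΣF_x = 0: A_x − T·cos44° = 0 → A_x = 5454.81 × 0.71934 = 3924 lb.
ΣF_y = 0: A_y + T·sin44° − 2550 − 2050 = 0 → A_y = 4600 − 5454.81 × 0.694658 = 810.8 lb.

T = 5455 lb, A_x = 3924 lb, A_y = 810.8 lb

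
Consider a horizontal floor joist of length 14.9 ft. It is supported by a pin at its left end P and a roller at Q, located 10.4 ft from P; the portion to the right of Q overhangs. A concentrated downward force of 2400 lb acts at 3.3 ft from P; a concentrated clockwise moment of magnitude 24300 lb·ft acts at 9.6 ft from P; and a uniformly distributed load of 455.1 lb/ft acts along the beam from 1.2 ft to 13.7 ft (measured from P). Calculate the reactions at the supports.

P_x = 0, P_y = 915.6 lb, Q_y = 7173 lb

Resultant of the distributed load: 455.1 × 12.5 = 5688.75 lb at 7.45 ft from P.
Moments about P: Q_y·10.4 − 2400·3.3 − 24300 − (455.1·12.5)·7.45 = 0 → Q_y = 74601.1875/10.4 = 7173.19 ≈ 7173 lb.
ΣF_y = 0: P_y + 7173.19 − 2400 − 455.1·12.5 = 0 → P_y = 915.6 lb.
ΣF_x = 0: no horizontal applied forces, so P_x = 0.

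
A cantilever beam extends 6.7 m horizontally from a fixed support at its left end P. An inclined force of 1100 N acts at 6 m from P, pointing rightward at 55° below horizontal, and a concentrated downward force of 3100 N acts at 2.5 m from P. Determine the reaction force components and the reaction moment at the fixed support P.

ΣF_x = 0: P_x + 1100·cos55° = 0 → P_x = -630.9 N.
ΣF_y = 0: P_y − 1100·sin55° − 3100 = 0 → P_y = 4001 N.
ΣM about P: M_P − 1100·sin55°·6 − 3100·2.5 = 0 → M_P = 13160 N·m.

P_x = -630.9 N, P_y = 4001 N, M_P = 13160 N·m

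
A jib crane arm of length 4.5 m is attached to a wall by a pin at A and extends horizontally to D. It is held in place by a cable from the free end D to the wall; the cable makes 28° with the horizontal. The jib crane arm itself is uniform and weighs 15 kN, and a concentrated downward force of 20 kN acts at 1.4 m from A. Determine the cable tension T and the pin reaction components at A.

ΣM about A: T·sin28°·4.5 − 15·2.25 − 20·1.4 = 0 → T = 61.75/(4.5·0.469472) = 29.2291 ≈ 29.23 kN.
ΣF_x = 0: A_x − T·cos28° = 0 → A_x = 29.2291 × 0.882948 = 25.81 kN.
ΣF_y = 0: A_y + T·sin28° − 15 − 20 = 0 → A_y = 35 − 29.2291 × 0.469472 = 21.28 kN.

T = 29.23 kN, A_x = 25.81 kN, A_y = 21.28 kN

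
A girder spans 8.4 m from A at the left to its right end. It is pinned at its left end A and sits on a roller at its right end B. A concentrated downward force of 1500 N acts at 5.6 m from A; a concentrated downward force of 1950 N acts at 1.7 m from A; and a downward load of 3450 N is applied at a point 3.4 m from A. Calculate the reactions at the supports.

ΣM about A: B_y·8.4 − 1500·5.6 − 1950·1.7 − 3450·3.4 = 0 → B_y = 23445/8.4 = 2791.07 ≈ 2791 N.
ΣF_y = 0: A_y + 2791.07 − 1500 − 1950 − 3450 = 0 → A_y = 4109 N.
ΣF_x = 0: no horizontal applied forces, so A_x = 0.

A_x = 0, A_y = 4109 N, B_y = 2791 N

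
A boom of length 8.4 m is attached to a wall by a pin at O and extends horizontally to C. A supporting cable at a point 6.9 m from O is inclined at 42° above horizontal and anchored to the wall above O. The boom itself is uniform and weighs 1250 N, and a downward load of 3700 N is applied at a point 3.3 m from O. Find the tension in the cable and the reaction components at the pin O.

T = 3782 N, O_x = 2810 N, O_y = 2420 N

ΣM about O: T·sin42°·6.9 − 1250·4.2 − 3700·3.3 = 0 → T = 17460/(6.9·0.669131) = 3781.67 ≈ 3782 N.
ΣF_x = 0: O_x − T·cos42° = 0 → O_x = 3781.67 × 0.743145 = 2810 N.
ΣF_y = 0: O_y + T·sin42° − 1250 − 3700 = 0 → O_y = 4950 − 3781.67 × 0.669131 = 2420 N.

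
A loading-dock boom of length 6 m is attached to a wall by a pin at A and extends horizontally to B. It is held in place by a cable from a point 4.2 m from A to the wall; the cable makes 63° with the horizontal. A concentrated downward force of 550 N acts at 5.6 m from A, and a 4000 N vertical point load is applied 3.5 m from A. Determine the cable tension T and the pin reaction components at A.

T = 4564 N, A_x = 2072 N, A_y = 483.3 N

ΣM about A: T·sin63°·4.2 − 550·5.6 − 4000·3.5 = 0 → T = 17080/(4.2·0.891007) = 4564.12 ≈ 4564 N.
ΣF_x = 0: A_x − T·cos63° = 0 → A_x = 4564.12 × 0.45399 = 2072 N.
ΣF_y = 0: A_y + T·sin63° − 550 − 4000 = 0 → A_y = 4550 − 4564.12 × 0.891007 = 483.3 N.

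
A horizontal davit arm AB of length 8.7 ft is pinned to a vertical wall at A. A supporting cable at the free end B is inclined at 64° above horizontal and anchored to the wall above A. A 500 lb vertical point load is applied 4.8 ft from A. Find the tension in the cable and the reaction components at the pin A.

T = 306.9 lb, A_x = 134.5 lb, A_y = 224.1 lb

ΣM about A: T·sin64°·8.7 − 500·4.8 = 0 → T = 2400/(8.7·0.898794) = 306.925 ≈ 306.9 lb.
ΣF_x = 0: A_x − T·cos64° = 0 → A_x = 306.925 × 0.438371 = 134.5 lb.
ΣF_y = 0: A_y + T·sin64° − 500 = 0 → A_y = 500 − 306.925 × 0.898794 = 224.1 lb.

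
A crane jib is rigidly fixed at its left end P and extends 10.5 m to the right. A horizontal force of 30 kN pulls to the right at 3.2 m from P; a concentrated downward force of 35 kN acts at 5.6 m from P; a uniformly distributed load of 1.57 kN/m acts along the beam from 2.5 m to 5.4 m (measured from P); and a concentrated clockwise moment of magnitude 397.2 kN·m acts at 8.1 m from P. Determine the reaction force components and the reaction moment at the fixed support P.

Resultant of the distributed load: 1.57 × 2.9 = 4.553 kN at 3.95 m from P.
ΣF_x = 0: P_x + 30 = 0 → P_x = -30.00 kN.
ΣF_y = 0: P_y − 35 − 1.57·2.9 = 0 → P_y = 39.55 kN.
ΣM about P: M_P − 35·5.6 − (1.57·2.9)·3.95 − 397.2 = 0 → M_P = 611.2 kN·m.

P_x = -30.00 kN, P_y = 39.55 kN, M_P = 611.2 kN·m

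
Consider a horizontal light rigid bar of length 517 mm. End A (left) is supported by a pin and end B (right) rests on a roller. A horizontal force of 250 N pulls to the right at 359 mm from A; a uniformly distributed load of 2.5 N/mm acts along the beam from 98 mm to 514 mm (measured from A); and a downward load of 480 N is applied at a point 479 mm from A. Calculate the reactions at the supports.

Resultant of the distributed load: 2.5 × 416 = 1040 N at 306 mm from A.
ΣM about A: B_y·517 − (2.5·416)·306 − 480·479 = 0 → B_y = 548160/517 = 1060.27 ≈ 1060 N.
ΣF_y = 0: A_y + 1060.27 − 2.5·416 − 480 = 0 → A_y = 459.7 N.
ΣF_x = 0: A_x + 250 = 0 → A_x = -250.0 N.

A_x = -250.0 N, A_y = 459.7 N, B_y = 1060 N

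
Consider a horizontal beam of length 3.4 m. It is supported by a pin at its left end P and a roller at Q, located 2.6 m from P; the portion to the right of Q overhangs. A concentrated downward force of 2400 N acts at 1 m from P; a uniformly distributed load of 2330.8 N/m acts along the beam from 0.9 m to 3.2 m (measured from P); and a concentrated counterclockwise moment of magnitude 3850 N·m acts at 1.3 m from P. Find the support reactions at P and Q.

P_x = 0, P_y = 4092 N, Q_y = 3669 N

Resultant of the distributed load: 2330.8 × 2.3 = 5360.84 N at 2.05 m from P.
Taking moments about P: Q_y·2.6 − 2400·1 − (2330.8·2.3)·2.05 + 3850 = 0 → Q_y = 9539.722/2.6 = 3669.12 ≈ 3669 N.
ΣF_y = 0: P_y + 3669.12 − 2400 − 2330.8·2.3 = 0 → P_y = 4092 N.
ΣF_x = 0: no horizontal applied forces, so P_x = 0.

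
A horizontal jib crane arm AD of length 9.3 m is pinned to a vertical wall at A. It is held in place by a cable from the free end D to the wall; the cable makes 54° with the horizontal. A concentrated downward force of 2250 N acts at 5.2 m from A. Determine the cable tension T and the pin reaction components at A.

T = 1555 N, A_x = 914.0 N, A_y = 991.9 N

ΣM about A: T·sin54°·9.3 − 2250·5.2 = 0 → T = 11700/(9.3·0.809017) = 1555.05 ≈ 1555 N.
ΣF_x = 0: A_x − T·cos54° = 0 → A_x = 1555.05 × 0.587785 = 914.0 N.
ΣF_y = 0: A_y + T·sin54° − 2250 = 0 → A_y = 2250 − 1555.05 × 0.809017 = 991.9 N.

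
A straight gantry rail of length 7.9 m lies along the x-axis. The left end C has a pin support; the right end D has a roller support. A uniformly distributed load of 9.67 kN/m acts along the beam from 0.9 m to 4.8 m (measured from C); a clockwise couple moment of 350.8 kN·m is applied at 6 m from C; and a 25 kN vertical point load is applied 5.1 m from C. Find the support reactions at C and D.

C_x = 0, C_y = -11.44 kN, D_y = 74.15 kN

Resultant of the distributed load: 9.67 × 3.9 = 37.713 kN at 2.85 m from C.
Taking moments about C: D_y·7.9 − (9.67·3.9)·2.85 − 350.8 − 25·5.1 = 0 → D_y = 585.78205/7.9 = 74.1496 ≈ 74.15 kN.
ΣF_y = 0: C_y + 74.1496 − 9.67·3.9 − 25 = 0 → C_y = -11.44 kN.
ΣF_x = 0: no horizontal applied forces, so C_x = 0.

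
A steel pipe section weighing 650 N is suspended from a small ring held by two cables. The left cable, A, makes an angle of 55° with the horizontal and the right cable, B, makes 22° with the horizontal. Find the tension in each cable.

T_A = 618.5 N, T_B = 382.6 N

ΣF_x = 0: −T_A·cos55° + T_B·cos22° = 0 → T_B = 0.618622·T_A.
ΣF_y = 0: T_A·sin55° + T_B·sin22° = 650.
Substitute: T_A·(0.819152 + 0.618622·0.374607) = 650 → T_A = 618.522 ≈ 618.5 N.
Then T_B = 0.618622 × 618.522 = 382.6 N.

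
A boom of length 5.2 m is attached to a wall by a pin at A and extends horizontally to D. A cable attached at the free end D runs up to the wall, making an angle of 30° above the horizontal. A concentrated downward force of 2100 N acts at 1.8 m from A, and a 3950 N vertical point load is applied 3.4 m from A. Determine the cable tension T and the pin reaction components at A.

ΣM about A: T·sin30°·5.2 − 2100·1.8 − 3950·3.4 = 0 → T = 17210/(5.2·0.5) = 6619.23 ≈ 6619 N.
ΣF_x = 0: A_x − T·cos30° = 0 → A_x = 6619.23 × 0.866025 = 5732 N.
ΣF_y = 0: A_y + T·sin30° − 2100 − 3950 = 0 → A_y = 6050 − 6619.23 × 0.5 = 2740 N.

T = 6619 N, A_x = 5732 N, A_y = 2740 N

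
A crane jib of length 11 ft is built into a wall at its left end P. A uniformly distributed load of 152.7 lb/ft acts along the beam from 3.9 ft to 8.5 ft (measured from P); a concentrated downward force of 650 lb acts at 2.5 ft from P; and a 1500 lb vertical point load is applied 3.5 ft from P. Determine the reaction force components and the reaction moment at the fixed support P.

P_x = 0, P_y = 2852 lb, M_P = 11230 lb·ft

Resultant of the distributed load: 152.7 × 4.6 = 702.42 lb at 6.2 ft from P.
ΣF_x = 0: P_x = 0.
ΣF_y = 0: P_y − 152.7·4.6 − 650 − 1500 = 0 → P_y = 2852 lb.
ΣM about P: M_P − (152.7·4.6)·6.2 − 650·2.5 − 1500·3.5 = 0 → M_P = 11230 lb·ft.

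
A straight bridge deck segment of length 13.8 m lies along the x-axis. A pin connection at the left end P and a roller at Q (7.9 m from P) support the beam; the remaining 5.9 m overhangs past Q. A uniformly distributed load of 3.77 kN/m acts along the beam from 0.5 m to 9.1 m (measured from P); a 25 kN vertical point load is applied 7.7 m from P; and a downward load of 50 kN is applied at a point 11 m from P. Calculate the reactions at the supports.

P_x = 0, P_y = -6.265 kN, Q_y = 113.7 kN

Resultant of the distributed load: 3.77 × 8.6 = 32.422 kN at 4.8 m from P.
Moments about P: Q_y·7.9 − (3.77·8.6)·4.8 − 25·7.7 − 50·11 = 0 → Q_y = 898.1256/7.9 = 113.687 ≈ 113.7 kN.
ΣF_y = 0: P_y + 113.687 − 3.77·8.6 − 25 − 50 = 0 → P_y = -6.265 kN.
ΣF_x = 0: no horizontal applied forces, so P_x = 0.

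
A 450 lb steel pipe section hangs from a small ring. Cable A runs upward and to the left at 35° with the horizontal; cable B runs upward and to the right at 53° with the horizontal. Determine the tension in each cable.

ΣF_x = 0: −T_A·cos35° + T_B·cos53° = 0 → T_B = 1.36114·T_A.
ΣF_y = 0: T_A·sin35° + T_B·sin53° = 450.
Substitute: T_A·(0.573576 + 1.36114·0.798636) = 450 → T_A = 270.981 ≈ 271.0 lb.
Then T_B = 1.36114 × 270.981 = 368.8 lb.

T_A = 271.0 lb, T_B = 368.8 lb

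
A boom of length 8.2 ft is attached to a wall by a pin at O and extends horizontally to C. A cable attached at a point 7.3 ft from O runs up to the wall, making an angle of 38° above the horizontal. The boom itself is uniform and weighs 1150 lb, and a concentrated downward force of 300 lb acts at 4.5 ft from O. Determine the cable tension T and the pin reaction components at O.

ΣM about O: T·sin38°·7.3 − 1150·4.1 − 300·4.5 = 0 → T = 6065/(7.3·0.615661) = 1349.48 ≈ 1349 lb.
ΣF_x = 0: O_x − T·cos38° = 0 → O_x = 1349.48 × 0.788011 = 1063 lb.
ΣF_y = 0: O_y + T·sin38° − 1150 − 300 = 0 → O_y = 1450 − 1349.48 × 0.615661 = 619.2 lb.

T = 1349 lb, O_x = 1063 lb, O_y = 619.2 lb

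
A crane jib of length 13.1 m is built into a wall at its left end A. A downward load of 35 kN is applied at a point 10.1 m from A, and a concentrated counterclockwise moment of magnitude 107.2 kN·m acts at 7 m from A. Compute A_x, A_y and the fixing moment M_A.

A_x = 0, A_y = 35.00 kN, M_A = 246.3 kN·m

ΣF_x = 0: A_x = 0.
ΣF_y = 0: A_y − 35 = 0 → A_y = 35.00 kN.
ΣM about A: M_A − 35·10.1 + 107.2 = 0 → M_A = 246.3 kN·m.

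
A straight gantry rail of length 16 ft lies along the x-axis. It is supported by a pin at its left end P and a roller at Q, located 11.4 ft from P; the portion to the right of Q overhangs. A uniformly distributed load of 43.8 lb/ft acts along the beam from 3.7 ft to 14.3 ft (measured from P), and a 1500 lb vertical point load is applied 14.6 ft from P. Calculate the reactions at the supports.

P_x = 0, P_y = -323.3 lb, Q_y = 2288 lb

Resultant of the distributed load: 43.8 × 10.6 = 464.28 lb at 9 ft from P.
Taking moments about P: Q_y·11.4 − (43.8·10.6)·9 − 1500·14.6 = 0 → Q_y = 26078.52/11.4 = 2287.59 ≈ 2288 lb.
ΣF_y = 0: P_y + 2287.59 − 43.8·10.6 − 1500 = 0 → P_y = -323.3 lb.
ΣF_x = 0: no horizontal applied forces, so P_x = 0.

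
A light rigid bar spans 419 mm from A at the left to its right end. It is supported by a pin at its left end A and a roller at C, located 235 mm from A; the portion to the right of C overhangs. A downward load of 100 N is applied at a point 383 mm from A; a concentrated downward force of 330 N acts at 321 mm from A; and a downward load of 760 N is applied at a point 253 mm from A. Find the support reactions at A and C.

ΣM about A: C_y·235 − 100·383 − 330·321 − 760·253 = 0 → C_y = 336510/235 = 1431.96 ≈ 1432 N.
ΣF_y = 0: A_y + 1431.96 − 100 − 330 − 760 = 0 → A_y = -242.0 N.
ΣF_x = 0: no horizontal applied forces, so A_x = 0.

A_x = 0, A_y = -242.0 N, C_y = 1432 N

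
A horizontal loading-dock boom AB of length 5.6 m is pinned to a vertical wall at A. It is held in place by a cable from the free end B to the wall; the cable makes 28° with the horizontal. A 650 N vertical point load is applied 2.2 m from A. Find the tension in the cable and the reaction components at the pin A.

T = 543.9 N, A_x = 480.3 N, A_y = 394.6 N

ΣM about A: T·sin28°·5.6 − 650·2.2 = 0 → T = 1430/(5.6·0.469472) = 543.924 ≈ 543.9 N.
ΣF_x = 0: A_x − T·cos28° = 0 → A_x = 543.924 × 0.882948 = 480.3 N.
ΣF_y = 0: A_y + T·sin28° − 650 = 0 → A_y = 650 − 543.924 × 0.469472 = 394.6 N.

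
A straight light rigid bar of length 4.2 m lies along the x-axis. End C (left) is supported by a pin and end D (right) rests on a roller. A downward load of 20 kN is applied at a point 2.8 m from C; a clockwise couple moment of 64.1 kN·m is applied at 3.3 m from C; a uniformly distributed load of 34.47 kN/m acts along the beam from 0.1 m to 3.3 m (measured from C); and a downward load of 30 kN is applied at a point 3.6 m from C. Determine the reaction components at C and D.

Resultant of the distributed load: 34.47 × 3.2 = 110.304 kN at 1.7 m from C.
Taking moments about C: D_y·4.2 − 20·2.8 − 64.1 − (34.47·3.2)·1.7 − 30·3.6 = 0 → D_y = 415.6168/4.2 = 98.9564 ≈ 98.96 kN.
ΣF_y = 0: C_y + 98.9564 − 20 − 34.47·3.2 − 30 = 0 → C_y = 61.35 kN.
ΣF_x = 0: no horizontal applied forces, so C_x = 0.

C_x = 0, C_y = 61.35 kN, D_y = 98.96 kN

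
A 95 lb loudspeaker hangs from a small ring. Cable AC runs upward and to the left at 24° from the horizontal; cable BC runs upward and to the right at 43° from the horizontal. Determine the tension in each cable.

T_AC = 75.48 lb, T_BC = 94.28 lb

ΣF_x = 0: −T_AC·cos24° + T_BC·cos43° = 0 → T_BC = 1.24912·T_AC.
ΣF_y = 0: T_AC·sin24° + T_BC·sin43° = 95.
Substitute: T_AC·(0.406737 + 1.24912·0.681998) = 95 → T_AC = 75.4786 ≈ 75.48 lb.
Then T_BC = 1.24912 × 75.4786 = 94.28 lb.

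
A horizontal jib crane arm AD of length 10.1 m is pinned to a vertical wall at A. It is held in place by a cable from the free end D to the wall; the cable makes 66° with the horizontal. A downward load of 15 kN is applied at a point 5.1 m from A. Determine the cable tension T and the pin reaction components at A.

ΣM about A: T·sin66°·10.1 − 15·5.1 = 0 → T = 76.5/(10.1·0.913545) = 8.29106 ≈ 8.291 kN.
ΣF_x = 0: A_x − T·cos66° = 0 → A_x = 8.29106 × 0.406737 = 3.372 kN.
ΣF_y = 0: A_y + T·sin66° − 15 = 0 → A_y = 15 − 8.29106 × 0.913545 = 7.426 kN.

T = 8.291 kN, A_x = 3.372 kN, A_y = 7.426 kN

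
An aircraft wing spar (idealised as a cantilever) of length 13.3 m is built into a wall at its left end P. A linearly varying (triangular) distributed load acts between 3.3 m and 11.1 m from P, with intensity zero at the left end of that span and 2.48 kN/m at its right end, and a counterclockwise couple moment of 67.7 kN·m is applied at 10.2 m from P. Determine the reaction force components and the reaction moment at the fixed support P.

Resultant of the triangular load: ½ × 2.48 × 7.8 = 9.672 kN, acting at 8.5 m from P (one-third of the span from the peak).
ΣF_x = 0: P_x = 0.
ΣF_y = 0: P_y − ½·2.48·7.8 = 0 → P_y = 9.672 kN.
ΣM about P: M_P − (½·2.48·7.8)·8.5 + 67.7 = 0 → M_P = 14.51 kN·m.

P_x = 0, P_y = 9.672 kN, M_P = 14.51 kN·m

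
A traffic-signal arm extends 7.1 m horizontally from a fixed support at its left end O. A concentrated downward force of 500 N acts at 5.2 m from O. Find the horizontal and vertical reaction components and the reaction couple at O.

O_x = 0, O_y = 500.0 N, M_O = 2600 N·m

ΣF_x = 0: O_x = 0.
ΣF_y = 0: O_y − 500 = 0 → O_y = 500.0 N.
ΣM about O: M_O − 500·5.2 = 0 → M_O = 2600 N·m.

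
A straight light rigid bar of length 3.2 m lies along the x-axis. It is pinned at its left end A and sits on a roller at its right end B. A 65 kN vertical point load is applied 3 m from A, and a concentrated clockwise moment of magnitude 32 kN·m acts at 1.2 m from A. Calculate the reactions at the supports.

Moments about A: B_y·3.2 − 65·3 − 32 = 0 → B_y = 227/3.2 = 70.9375 ≈ 70.94 kN.
ΣF_y = 0: A_y + 70.9375 − 65 = 0 → A_y = -5.938 kN.
ΣF_x = 0: no horizontal applied forces, so A_x = 0.

A_x = 0, A_y = -5.938 kN, B_y = 70.94 kN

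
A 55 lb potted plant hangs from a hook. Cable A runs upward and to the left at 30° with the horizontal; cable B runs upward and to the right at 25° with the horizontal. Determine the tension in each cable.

ΣF_x = 0: −T_A·cos30° + T_B·cos25° = 0 → T_B = 0.955553·T_A.
ΣF_y = 0: T_A·sin30° + T_B·sin25° = 55.
Substitute: T_A·(0.5 + 0.955553·0.422618) = 55 → T_A = 60.8519 ≈ 60.85 lb.
Then T_B = 0.955553 × 60.8519 = 58.15 lb.

T_A = 60.85 lb, T_B = 58.15 lb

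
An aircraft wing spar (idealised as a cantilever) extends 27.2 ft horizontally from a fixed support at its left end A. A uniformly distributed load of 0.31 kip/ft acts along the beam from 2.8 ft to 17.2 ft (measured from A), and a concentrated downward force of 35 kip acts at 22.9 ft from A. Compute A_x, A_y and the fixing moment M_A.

A_x = 0, A_y = 39.46 kip, M_A = 846.1 kip·ft

Resultant of the distributed load: 0.31 × 14.4 = 4.464 kip at 10 ft from A.
ΣF_x = 0: A_x = 0.
ΣF_y = 0: A_y − 0.31·14.4 − 35 = 0 → A_y = 39.46 kip.
ΣM about A: M_A − (0.31·14.4)·10 − 35·22.9 = 0 → M_A = 846.1 kip·ft.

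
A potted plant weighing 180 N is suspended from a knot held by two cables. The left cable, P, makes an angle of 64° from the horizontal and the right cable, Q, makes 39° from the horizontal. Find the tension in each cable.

T_P = 143.6 N, T_Q = 80.98 N

ΣF_x = 0: −T_P·cos64° + T_Q·cos39° = 0 → T_Q = 0.564078·T_P.
ΣF_y = 0: T_P·sin64° + T_Q·sin39° = 180.
Substitute: T_P·(0.898794 + 0.564078·0.62932) = 180 → T_P = 143.566 ≈ 143.6 N.
Then T_Q = 0.564078 × 143.566 = 80.98 N.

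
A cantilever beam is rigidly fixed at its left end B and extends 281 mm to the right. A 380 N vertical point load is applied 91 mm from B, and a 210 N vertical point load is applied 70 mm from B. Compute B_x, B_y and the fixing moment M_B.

ΣF_x = 0: B_x = 0.
ΣF_y = 0: B_y − 380 − 210 = 0 → B_y = 590.0 N.
ΣM about B: M_B − 380·91 − 210·70 = 0 → M_B = 49280 N·mm.

B_x = 0, B_y = 590.0 N, M_B = 49280 N·mm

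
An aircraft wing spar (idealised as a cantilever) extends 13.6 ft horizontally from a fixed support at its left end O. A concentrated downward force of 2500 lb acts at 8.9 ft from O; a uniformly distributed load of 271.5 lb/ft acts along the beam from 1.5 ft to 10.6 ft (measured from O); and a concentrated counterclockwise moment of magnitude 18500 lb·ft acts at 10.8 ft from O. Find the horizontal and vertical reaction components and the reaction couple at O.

O_x = 0, O_y = 4971 lb, M_O = 18700 lb·ft

Resultant of the distributed load: 271.5 × 9.1 = 2470.65 lb at 6.05 ft from O.
ΣF_x = 0: O_x = 0.
ΣF_y = 0: O_y − 2500 − 271.5·9.1 = 0 → O_y = 4971 lb.
ΣM about O: M_O − 2500·8.9 − (271.5·9.1)·6.05 + 18500 = 0 → M_O = 18700 lb·ft.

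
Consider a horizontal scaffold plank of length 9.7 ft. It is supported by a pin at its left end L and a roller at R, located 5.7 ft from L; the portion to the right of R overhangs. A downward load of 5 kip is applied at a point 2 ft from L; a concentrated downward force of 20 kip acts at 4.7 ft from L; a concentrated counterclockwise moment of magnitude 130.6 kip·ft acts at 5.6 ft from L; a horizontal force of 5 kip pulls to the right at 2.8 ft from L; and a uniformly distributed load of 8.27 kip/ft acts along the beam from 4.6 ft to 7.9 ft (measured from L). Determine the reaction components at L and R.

Resultant of the distributed load: 8.27 × 3.3 = 27.291 kip at 6.25 ft from L.
ΣM about L: R_y·5.7 − 5·2 − 20·4.7 + 130.6 − (8.27·3.3)·6.25 = 0 → R_y = 143.96875/5.7 = 25.2577 ≈ 25.26 kip.
ΣF_y = 0: L_y + 25.2577 − 5 − 20 − 8.27·3.3 = 0 → L_y = 27.03 kip.
ΣF_x = 0: L_x + 5 = 0 → L_x = -5.000 kip.

L_x = -5.000 kip, L_y = 27.03 kip, R_y = 25.26 kip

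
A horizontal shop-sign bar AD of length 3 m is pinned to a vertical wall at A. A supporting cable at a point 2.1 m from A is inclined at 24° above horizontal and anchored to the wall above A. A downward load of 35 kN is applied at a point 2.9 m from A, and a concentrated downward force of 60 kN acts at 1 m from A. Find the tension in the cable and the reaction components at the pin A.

ΣM about A: T·sin24°·2.1 − 35·2.9 − 60·1 = 0 → T = 161.5/(2.1·0.406737) = 189.077 ≈ 189.1 kN.
ΣF_x = 0: A_x − T·cos24° = 0 → A_x = 189.077 × 0.913545 = 172.7 kN.
ΣF_y = 0: A_y + T·sin24° − 35 − 60 = 0 → A_y = 95 − 189.077 × 0.406737 = 18.10 kN.

T = 189.1 kN, A_x = 172.7 kN, A_y = 18.10 kN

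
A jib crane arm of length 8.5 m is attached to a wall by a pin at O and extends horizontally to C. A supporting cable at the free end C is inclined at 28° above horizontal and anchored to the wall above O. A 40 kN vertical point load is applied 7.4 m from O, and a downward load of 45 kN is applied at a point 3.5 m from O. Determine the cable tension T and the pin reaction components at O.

T = 113.6 kN, O_x = 100.3 kN, O_y = 31.65 kN

ΣM about O: T·sin28°·8.5 − 40·7.4 − 45·3.5 = 0 → T = 453.5/(8.5·0.469472) = 113.645 ≈ 113.6 kN.
ΣF_x = 0: O_x − T·cos28° = 0 → O_x = 113.645 × 0.882948 = 100.3 kN.
ΣF_y = 0: O_y + T·sin28° − 40 − 45 = 0 → O_y = 85 − 113.645 × 0.469472 = 31.65 kN.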